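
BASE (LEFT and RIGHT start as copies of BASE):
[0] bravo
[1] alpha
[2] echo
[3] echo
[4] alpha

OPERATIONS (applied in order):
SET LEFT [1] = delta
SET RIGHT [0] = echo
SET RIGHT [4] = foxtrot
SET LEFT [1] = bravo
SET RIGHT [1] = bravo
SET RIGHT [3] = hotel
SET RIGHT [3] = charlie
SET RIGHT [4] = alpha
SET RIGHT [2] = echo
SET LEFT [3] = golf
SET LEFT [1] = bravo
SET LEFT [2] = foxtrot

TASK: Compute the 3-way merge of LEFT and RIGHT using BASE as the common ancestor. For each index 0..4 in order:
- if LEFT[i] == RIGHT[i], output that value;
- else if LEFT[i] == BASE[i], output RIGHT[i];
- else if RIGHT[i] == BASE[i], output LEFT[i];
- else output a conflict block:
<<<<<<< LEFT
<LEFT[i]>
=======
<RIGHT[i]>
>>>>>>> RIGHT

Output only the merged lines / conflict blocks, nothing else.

Answer: echo
bravo
foxtrot
<<<<<<< LEFT
golf
=======
charlie
>>>>>>> RIGHT
alpha

Derivation:
Final LEFT:  [bravo, bravo, foxtrot, golf, alpha]
Final RIGHT: [echo, bravo, echo, charlie, alpha]
i=0: L=bravo=BASE, R=echo -> take RIGHT -> echo
i=1: L=bravo R=bravo -> agree -> bravo
i=2: L=foxtrot, R=echo=BASE -> take LEFT -> foxtrot
i=3: BASE=echo L=golf R=charlie all differ -> CONFLICT
i=4: L=alpha R=alpha -> agree -> alpha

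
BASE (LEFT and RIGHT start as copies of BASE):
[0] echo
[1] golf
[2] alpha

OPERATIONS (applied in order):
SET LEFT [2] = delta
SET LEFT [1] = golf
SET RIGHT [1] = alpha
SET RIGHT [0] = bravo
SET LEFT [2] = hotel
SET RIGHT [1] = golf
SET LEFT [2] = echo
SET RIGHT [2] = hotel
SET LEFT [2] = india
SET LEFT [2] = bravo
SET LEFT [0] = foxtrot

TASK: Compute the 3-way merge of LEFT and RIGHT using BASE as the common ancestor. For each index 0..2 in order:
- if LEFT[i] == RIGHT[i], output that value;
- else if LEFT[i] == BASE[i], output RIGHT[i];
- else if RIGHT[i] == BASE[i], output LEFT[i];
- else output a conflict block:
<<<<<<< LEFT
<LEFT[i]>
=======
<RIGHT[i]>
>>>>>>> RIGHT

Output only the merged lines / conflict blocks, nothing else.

Answer: <<<<<<< LEFT
foxtrot
=======
bravo
>>>>>>> RIGHT
golf
<<<<<<< LEFT
bravo
=======
hotel
>>>>>>> RIGHT

Derivation:
Final LEFT:  [foxtrot, golf, bravo]
Final RIGHT: [bravo, golf, hotel]
i=0: BASE=echo L=foxtrot R=bravo all differ -> CONFLICT
i=1: L=golf R=golf -> agree -> golf
i=2: BASE=alpha L=bravo R=hotel all differ -> CONFLICT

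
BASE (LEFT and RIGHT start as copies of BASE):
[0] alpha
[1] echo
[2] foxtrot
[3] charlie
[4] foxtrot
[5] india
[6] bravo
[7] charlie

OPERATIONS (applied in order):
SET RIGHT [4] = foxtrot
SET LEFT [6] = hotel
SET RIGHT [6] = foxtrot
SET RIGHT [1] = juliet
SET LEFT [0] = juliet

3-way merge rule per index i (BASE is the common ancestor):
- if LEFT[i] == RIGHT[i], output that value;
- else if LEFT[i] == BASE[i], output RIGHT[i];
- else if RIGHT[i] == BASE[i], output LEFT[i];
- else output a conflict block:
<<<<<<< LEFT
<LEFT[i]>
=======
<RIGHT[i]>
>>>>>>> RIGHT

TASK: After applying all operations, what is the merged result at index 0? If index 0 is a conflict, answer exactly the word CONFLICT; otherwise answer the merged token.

Final LEFT:  [juliet, echo, foxtrot, charlie, foxtrot, india, hotel, charlie]
Final RIGHT: [alpha, juliet, foxtrot, charlie, foxtrot, india, foxtrot, charlie]
i=0: L=juliet, R=alpha=BASE -> take LEFT -> juliet
i=1: L=echo=BASE, R=juliet -> take RIGHT -> juliet
i=2: L=foxtrot R=foxtrot -> agree -> foxtrot
i=3: L=charlie R=charlie -> agree -> charlie
i=4: L=foxtrot R=foxtrot -> agree -> foxtrot
i=5: L=india R=india -> agree -> india
i=6: BASE=bravo L=hotel R=foxtrot all differ -> CONFLICT
i=7: L=charlie R=charlie -> agree -> charlie
Index 0 -> juliet

Answer: juliet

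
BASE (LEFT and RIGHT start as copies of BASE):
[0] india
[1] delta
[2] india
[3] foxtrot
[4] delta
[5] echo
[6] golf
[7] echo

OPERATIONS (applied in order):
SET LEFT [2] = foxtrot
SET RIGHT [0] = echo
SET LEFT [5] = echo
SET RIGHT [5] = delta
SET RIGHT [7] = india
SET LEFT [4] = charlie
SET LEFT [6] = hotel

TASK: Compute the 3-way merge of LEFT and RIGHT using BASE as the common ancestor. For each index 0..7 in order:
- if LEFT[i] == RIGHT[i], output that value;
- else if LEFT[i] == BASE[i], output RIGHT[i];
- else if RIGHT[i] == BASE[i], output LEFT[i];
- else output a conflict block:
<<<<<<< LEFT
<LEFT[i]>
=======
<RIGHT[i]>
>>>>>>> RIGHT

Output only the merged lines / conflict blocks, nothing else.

Final LEFT:  [india, delta, foxtrot, foxtrot, charlie, echo, hotel, echo]
Final RIGHT: [echo, delta, india, foxtrot, delta, delta, golf, india]
i=0: L=india=BASE, R=echo -> take RIGHT -> echo
i=1: L=delta R=delta -> agree -> delta
i=2: L=foxtrot, R=india=BASE -> take LEFT -> foxtrot
i=3: L=foxtrot R=foxtrot -> agree -> foxtrot
i=4: L=charlie, R=delta=BASE -> take LEFT -> charlie
i=5: L=echo=BASE, R=delta -> take RIGHT -> delta
i=6: L=hotel, R=golf=BASE -> take LEFT -> hotel
i=7: L=echo=BASE, R=india -> take RIGHT -> india

Answer: echo
delta
foxtrot
foxtrot
charlie
delta
hotel
india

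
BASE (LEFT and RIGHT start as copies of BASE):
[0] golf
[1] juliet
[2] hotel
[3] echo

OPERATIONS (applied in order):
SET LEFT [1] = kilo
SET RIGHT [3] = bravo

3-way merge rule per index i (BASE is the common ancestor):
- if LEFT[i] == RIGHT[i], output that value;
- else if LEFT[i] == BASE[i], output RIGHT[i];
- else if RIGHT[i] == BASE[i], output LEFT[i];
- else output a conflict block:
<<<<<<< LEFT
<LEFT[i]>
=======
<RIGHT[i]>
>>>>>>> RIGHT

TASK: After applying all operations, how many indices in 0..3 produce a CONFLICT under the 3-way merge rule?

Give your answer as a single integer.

Answer: 0

Derivation:
Final LEFT:  [golf, kilo, hotel, echo]
Final RIGHT: [golf, juliet, hotel, bravo]
i=0: L=golf R=golf -> agree -> golf
i=1: L=kilo, R=juliet=BASE -> take LEFT -> kilo
i=2: L=hotel R=hotel -> agree -> hotel
i=3: L=echo=BASE, R=bravo -> take RIGHT -> bravo
Conflict count: 0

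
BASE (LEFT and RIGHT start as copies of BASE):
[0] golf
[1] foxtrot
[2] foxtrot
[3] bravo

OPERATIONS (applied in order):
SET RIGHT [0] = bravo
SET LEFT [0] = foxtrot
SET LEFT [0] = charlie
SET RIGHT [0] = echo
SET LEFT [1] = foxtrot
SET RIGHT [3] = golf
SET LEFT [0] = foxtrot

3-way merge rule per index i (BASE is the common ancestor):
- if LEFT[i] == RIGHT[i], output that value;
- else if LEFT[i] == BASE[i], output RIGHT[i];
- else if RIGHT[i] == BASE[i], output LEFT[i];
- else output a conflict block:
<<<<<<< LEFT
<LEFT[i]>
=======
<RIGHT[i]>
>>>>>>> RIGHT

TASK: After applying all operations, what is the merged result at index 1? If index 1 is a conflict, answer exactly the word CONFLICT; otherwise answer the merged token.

Answer: foxtrot

Derivation:
Final LEFT:  [foxtrot, foxtrot, foxtrot, bravo]
Final RIGHT: [echo, foxtrot, foxtrot, golf]
i=0: BASE=golf L=foxtrot R=echo all differ -> CONFLICT
i=1: L=foxtrot R=foxtrot -> agree -> foxtrot
i=2: L=foxtrot R=foxtrot -> agree -> foxtrot
i=3: L=bravo=BASE, R=golf -> take RIGHT -> golf
Index 1 -> foxtrot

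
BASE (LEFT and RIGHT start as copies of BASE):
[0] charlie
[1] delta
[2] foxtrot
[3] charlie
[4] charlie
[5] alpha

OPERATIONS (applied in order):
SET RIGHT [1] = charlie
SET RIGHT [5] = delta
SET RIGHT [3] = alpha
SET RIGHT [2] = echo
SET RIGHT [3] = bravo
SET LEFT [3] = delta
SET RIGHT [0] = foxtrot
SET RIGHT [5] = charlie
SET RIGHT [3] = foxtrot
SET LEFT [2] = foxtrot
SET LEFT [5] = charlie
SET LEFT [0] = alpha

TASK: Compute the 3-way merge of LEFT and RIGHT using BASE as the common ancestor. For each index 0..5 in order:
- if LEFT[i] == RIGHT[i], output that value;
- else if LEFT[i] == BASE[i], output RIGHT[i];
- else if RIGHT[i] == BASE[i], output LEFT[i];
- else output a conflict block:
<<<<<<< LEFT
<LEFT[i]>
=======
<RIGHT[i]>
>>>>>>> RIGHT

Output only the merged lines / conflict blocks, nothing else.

Answer: <<<<<<< LEFT
alpha
=======
foxtrot
>>>>>>> RIGHT
charlie
echo
<<<<<<< LEFT
delta
=======
foxtrot
>>>>>>> RIGHT
charlie
charlie

Derivation:
Final LEFT:  [alpha, delta, foxtrot, delta, charlie, charlie]
Final RIGHT: [foxtrot, charlie, echo, foxtrot, charlie, charlie]
i=0: BASE=charlie L=alpha R=foxtrot all differ -> CONFLICT
i=1: L=delta=BASE, R=charlie -> take RIGHT -> charlie
i=2: L=foxtrot=BASE, R=echo -> take RIGHT -> echo
i=3: BASE=charlie L=delta R=foxtrot all differ -> CONFLICT
i=4: L=charlie R=charlie -> agree -> charlie
i=5: L=charlie R=charlie -> agree -> charlie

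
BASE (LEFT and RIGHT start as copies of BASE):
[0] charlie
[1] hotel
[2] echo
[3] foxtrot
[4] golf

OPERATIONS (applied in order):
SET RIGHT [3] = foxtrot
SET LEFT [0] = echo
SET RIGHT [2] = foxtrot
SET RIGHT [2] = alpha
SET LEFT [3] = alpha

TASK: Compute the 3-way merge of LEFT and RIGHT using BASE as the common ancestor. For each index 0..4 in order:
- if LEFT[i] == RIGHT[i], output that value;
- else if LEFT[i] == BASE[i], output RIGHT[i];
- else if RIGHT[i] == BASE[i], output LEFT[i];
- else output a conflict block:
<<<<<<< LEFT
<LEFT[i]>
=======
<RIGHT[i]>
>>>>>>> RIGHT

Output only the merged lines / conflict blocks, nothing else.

Answer: echo
hotel
alpha
alpha
golf

Derivation:
Final LEFT:  [echo, hotel, echo, alpha, golf]
Final RIGHT: [charlie, hotel, alpha, foxtrot, golf]
i=0: L=echo, R=charlie=BASE -> take LEFT -> echo
i=1: L=hotel R=hotel -> agree -> hotel
i=2: L=echo=BASE, R=alpha -> take RIGHT -> alpha
i=3: L=alpha, R=foxtrot=BASE -> take LEFT -> alpha
i=4: L=golf R=golf -> agree -> golf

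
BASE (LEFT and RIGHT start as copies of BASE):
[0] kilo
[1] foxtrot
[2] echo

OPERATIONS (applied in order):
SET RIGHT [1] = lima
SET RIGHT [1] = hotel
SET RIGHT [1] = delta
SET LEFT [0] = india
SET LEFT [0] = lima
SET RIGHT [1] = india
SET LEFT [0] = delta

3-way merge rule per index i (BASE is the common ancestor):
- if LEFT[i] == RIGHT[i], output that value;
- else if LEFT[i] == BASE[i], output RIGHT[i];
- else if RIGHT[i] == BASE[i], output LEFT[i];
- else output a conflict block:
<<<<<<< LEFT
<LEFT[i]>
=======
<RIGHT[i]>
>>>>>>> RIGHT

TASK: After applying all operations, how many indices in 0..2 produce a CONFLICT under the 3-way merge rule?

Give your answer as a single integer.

Answer: 0

Derivation:
Final LEFT:  [delta, foxtrot, echo]
Final RIGHT: [kilo, india, echo]
i=0: L=delta, R=kilo=BASE -> take LEFT -> delta
i=1: L=foxtrot=BASE, R=india -> take RIGHT -> india
i=2: L=echo R=echo -> agree -> echo
Conflict count: 0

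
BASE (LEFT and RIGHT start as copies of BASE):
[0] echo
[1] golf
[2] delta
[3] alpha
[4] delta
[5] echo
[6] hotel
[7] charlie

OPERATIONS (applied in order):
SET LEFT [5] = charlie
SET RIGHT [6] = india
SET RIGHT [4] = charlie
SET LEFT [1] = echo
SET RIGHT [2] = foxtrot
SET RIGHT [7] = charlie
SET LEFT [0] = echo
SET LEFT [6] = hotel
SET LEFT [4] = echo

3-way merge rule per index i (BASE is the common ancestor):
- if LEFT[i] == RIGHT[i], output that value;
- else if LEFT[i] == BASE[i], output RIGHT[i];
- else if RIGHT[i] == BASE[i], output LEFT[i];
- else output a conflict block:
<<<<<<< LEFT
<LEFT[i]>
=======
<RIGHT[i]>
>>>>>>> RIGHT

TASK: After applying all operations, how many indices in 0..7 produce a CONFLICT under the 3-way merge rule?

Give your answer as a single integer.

Final LEFT:  [echo, echo, delta, alpha, echo, charlie, hotel, charlie]
Final RIGHT: [echo, golf, foxtrot, alpha, charlie, echo, india, charlie]
i=0: L=echo R=echo -> agree -> echo
i=1: L=echo, R=golf=BASE -> take LEFT -> echo
i=2: L=delta=BASE, R=foxtrot -> take RIGHT -> foxtrot
i=3: L=alpha R=alpha -> agree -> alpha
i=4: BASE=delta L=echo R=charlie all differ -> CONFLICT
i=5: L=charlie, R=echo=BASE -> take LEFT -> charlie
i=6: L=hotel=BASE, R=india -> take RIGHT -> india
i=7: L=charlie R=charlie -> agree -> charlie
Conflict count: 1

Answer: 1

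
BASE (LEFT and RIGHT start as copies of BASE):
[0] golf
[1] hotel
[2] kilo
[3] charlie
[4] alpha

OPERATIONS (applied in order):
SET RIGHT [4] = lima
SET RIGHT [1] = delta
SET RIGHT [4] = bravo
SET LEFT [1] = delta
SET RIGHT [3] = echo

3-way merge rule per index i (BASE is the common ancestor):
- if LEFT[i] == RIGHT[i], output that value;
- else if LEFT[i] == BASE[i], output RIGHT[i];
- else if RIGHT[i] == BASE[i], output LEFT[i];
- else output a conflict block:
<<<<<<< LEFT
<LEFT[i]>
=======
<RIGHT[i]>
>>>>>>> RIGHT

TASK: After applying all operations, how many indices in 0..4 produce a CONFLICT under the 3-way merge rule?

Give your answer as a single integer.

Final LEFT:  [golf, delta, kilo, charlie, alpha]
Final RIGHT: [golf, delta, kilo, echo, bravo]
i=0: L=golf R=golf -> agree -> golf
i=1: L=delta R=delta -> agree -> delta
i=2: L=kilo R=kilo -> agree -> kilo
i=3: L=charlie=BASE, R=echo -> take RIGHT -> echo
i=4: L=alpha=BASE, R=bravo -> take RIGHT -> bravo
Conflict count: 0

Answer: 0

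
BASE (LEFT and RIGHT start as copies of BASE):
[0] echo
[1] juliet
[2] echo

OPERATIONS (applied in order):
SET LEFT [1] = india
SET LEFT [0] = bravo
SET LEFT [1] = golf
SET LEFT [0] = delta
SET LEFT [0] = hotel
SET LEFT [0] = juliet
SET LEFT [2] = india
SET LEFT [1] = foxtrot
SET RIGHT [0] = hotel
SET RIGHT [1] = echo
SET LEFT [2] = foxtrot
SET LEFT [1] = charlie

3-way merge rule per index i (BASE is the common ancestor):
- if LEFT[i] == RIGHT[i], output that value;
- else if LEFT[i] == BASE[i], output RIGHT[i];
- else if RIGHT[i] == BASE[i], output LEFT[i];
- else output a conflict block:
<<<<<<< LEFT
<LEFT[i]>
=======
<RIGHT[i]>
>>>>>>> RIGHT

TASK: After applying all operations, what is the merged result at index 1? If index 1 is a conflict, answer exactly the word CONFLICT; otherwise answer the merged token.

Final LEFT:  [juliet, charlie, foxtrot]
Final RIGHT: [hotel, echo, echo]
i=0: BASE=echo L=juliet R=hotel all differ -> CONFLICT
i=1: BASE=juliet L=charlie R=echo all differ -> CONFLICT
i=2: L=foxtrot, R=echo=BASE -> take LEFT -> foxtrot
Index 1 -> CONFLICT

Answer: CONFLICT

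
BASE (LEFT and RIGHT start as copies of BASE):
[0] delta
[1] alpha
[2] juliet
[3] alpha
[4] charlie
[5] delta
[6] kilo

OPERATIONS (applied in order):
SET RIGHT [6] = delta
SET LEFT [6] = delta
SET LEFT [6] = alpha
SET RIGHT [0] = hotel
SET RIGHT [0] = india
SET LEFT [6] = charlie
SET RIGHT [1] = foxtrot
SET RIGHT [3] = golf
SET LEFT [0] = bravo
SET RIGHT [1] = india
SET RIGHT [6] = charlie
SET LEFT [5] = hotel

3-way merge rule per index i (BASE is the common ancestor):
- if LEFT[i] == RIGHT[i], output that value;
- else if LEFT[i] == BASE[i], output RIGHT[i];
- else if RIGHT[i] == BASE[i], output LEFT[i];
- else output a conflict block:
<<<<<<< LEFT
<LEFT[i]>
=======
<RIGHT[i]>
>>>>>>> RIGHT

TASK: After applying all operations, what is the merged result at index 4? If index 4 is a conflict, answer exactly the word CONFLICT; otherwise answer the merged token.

Answer: charlie

Derivation:
Final LEFT:  [bravo, alpha, juliet, alpha, charlie, hotel, charlie]
Final RIGHT: [india, india, juliet, golf, charlie, delta, charlie]
i=0: BASE=delta L=bravo R=india all differ -> CONFLICT
i=1: L=alpha=BASE, R=india -> take RIGHT -> india
i=2: L=juliet R=juliet -> agree -> juliet
i=3: L=alpha=BASE, R=golf -> take RIGHT -> golf
i=4: L=charlie R=charlie -> agree -> charlie
i=5: L=hotel, R=delta=BASE -> take LEFT -> hotel
i=6: L=charlie R=charlie -> agree -> charlie
Index 4 -> charlie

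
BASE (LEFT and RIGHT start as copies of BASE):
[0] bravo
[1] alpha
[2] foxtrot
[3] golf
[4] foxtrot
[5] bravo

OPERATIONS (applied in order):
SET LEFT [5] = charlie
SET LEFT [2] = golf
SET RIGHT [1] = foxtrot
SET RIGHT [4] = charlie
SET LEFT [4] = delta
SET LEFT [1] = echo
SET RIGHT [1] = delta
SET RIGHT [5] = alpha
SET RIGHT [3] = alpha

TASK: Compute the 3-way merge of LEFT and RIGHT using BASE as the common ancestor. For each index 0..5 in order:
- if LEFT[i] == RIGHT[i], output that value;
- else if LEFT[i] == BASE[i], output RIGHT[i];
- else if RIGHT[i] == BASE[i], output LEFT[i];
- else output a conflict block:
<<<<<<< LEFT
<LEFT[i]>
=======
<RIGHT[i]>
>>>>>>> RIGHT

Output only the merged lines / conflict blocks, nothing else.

Answer: bravo
<<<<<<< LEFT
echo
=======
delta
>>>>>>> RIGHT
golf
alpha
<<<<<<< LEFT
delta
=======
charlie
>>>>>>> RIGHT
<<<<<<< LEFT
charlie
=======
alpha
>>>>>>> RIGHT

Derivation:
Final LEFT:  [bravo, echo, golf, golf, delta, charlie]
Final RIGHT: [bravo, delta, foxtrot, alpha, charlie, alpha]
i=0: L=bravo R=bravo -> agree -> bravo
i=1: BASE=alpha L=echo R=delta all differ -> CONFLICT
i=2: L=golf, R=foxtrot=BASE -> take LEFT -> golf
i=3: L=golf=BASE, R=alpha -> take RIGHT -> alpha
i=4: BASE=foxtrot L=delta R=charlie all differ -> CONFLICT
i=5: BASE=bravo L=charlie R=alpha all differ -> CONFLICT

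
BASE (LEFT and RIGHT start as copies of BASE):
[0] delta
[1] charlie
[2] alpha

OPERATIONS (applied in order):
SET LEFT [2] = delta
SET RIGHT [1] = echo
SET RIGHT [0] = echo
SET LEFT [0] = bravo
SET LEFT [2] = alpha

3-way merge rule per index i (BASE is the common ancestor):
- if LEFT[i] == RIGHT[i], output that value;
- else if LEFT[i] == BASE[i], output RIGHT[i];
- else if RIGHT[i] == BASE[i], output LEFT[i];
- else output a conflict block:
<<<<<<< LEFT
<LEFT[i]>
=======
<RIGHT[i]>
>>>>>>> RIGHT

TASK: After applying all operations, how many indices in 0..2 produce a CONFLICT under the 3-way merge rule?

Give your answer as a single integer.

Answer: 1

Derivation:
Final LEFT:  [bravo, charlie, alpha]
Final RIGHT: [echo, echo, alpha]
i=0: BASE=delta L=bravo R=echo all differ -> CONFLICT
i=1: L=charlie=BASE, R=echo -> take RIGHT -> echo
i=2: L=alpha R=alpha -> agree -> alpha
Conflict count: 1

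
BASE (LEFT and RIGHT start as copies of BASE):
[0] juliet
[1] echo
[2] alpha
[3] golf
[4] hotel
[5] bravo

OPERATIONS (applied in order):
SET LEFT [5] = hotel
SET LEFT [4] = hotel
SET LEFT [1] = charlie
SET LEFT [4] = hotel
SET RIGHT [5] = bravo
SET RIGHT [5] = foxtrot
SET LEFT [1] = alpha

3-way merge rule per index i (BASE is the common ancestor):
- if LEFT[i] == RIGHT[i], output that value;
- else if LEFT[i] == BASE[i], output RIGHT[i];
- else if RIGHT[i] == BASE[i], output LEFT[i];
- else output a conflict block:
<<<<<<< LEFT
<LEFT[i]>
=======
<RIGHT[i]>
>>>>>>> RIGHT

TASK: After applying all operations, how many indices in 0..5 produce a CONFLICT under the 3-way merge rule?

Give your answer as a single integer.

Final LEFT:  [juliet, alpha, alpha, golf, hotel, hotel]
Final RIGHT: [juliet, echo, alpha, golf, hotel, foxtrot]
i=0: L=juliet R=juliet -> agree -> juliet
i=1: L=alpha, R=echo=BASE -> take LEFT -> alpha
i=2: L=alpha R=alpha -> agree -> alpha
i=3: L=golf R=golf -> agree -> golf
i=4: L=hotel R=hotel -> agree -> hotel
i=5: BASE=bravo L=hotel R=foxtrot all differ -> CONFLICT
Conflict count: 1

Answer: 1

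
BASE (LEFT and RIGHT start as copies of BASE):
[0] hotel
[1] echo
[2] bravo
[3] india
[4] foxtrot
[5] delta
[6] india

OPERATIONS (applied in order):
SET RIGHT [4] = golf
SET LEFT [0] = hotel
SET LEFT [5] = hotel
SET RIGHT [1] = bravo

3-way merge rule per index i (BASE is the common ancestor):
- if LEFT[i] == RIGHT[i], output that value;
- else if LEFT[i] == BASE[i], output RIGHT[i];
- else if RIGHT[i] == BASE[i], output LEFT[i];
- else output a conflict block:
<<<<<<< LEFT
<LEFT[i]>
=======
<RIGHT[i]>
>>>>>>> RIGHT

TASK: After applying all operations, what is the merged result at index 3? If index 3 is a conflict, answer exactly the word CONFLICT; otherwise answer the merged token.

Final LEFT:  [hotel, echo, bravo, india, foxtrot, hotel, india]
Final RIGHT: [hotel, bravo, bravo, india, golf, delta, india]
i=0: L=hotel R=hotel -> agree -> hotel
i=1: L=echo=BASE, R=bravo -> take RIGHT -> bravo
i=2: L=bravo R=bravo -> agree -> bravo
i=3: L=india R=india -> agree -> india
i=4: L=foxtrot=BASE, R=golf -> take RIGHT -> golf
i=5: L=hotel, R=delta=BASE -> take LEFT -> hotel
i=6: L=india R=india -> agree -> india
Index 3 -> india

Answer: india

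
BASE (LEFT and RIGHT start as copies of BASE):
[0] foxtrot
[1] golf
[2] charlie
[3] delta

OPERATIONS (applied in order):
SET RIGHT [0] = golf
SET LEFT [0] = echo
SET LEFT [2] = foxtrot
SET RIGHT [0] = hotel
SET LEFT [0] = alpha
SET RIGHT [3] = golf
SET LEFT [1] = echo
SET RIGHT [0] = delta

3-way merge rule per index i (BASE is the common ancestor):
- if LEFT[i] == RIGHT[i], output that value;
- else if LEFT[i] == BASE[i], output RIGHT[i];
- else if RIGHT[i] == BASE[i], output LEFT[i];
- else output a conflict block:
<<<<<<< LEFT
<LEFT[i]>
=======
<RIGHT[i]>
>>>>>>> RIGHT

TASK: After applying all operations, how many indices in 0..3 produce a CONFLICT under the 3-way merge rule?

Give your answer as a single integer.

Final LEFT:  [alpha, echo, foxtrot, delta]
Final RIGHT: [delta, golf, charlie, golf]
i=0: BASE=foxtrot L=alpha R=delta all differ -> CONFLICT
i=1: L=echo, R=golf=BASE -> take LEFT -> echo
i=2: L=foxtrot, R=charlie=BASE -> take LEFT -> foxtrot
i=3: L=delta=BASE, R=golf -> take RIGHT -> golf
Conflict count: 1

Answer: 1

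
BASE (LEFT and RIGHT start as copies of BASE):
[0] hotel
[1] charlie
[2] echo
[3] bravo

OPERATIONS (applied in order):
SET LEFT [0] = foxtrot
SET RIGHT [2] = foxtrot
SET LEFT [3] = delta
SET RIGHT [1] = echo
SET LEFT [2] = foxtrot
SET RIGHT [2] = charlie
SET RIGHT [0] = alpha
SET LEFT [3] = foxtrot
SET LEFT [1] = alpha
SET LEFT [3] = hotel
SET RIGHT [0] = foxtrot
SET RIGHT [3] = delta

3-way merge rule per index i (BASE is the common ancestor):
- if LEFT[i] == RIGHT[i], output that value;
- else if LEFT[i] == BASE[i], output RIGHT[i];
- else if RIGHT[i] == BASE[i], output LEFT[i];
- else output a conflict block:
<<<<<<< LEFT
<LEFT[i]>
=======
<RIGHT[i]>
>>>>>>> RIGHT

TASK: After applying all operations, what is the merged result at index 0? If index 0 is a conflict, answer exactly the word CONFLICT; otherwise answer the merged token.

Answer: foxtrot

Derivation:
Final LEFT:  [foxtrot, alpha, foxtrot, hotel]
Final RIGHT: [foxtrot, echo, charlie, delta]
i=0: L=foxtrot R=foxtrot -> agree -> foxtrot
i=1: BASE=charlie L=alpha R=echo all differ -> CONFLICT
i=2: BASE=echo L=foxtrot R=charlie all differ -> CONFLICT
i=3: BASE=bravo L=hotel R=delta all differ -> CONFLICT
Index 0 -> foxtrot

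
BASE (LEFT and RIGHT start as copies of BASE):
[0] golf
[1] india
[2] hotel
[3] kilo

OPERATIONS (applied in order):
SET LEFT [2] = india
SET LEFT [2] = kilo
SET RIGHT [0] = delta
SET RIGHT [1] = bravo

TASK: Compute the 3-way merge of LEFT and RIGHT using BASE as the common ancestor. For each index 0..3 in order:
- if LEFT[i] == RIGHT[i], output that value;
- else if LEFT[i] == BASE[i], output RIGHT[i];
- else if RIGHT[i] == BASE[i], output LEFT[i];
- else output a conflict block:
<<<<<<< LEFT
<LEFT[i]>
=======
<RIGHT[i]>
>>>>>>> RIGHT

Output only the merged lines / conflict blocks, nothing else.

Answer: delta
bravo
kilo
kilo

Derivation:
Final LEFT:  [golf, india, kilo, kilo]
Final RIGHT: [delta, bravo, hotel, kilo]
i=0: L=golf=BASE, R=delta -> take RIGHT -> delta
i=1: L=india=BASE, R=bravo -> take RIGHT -> bravo
i=2: L=kilo, R=hotel=BASE -> take LEFT -> kilo
i=3: L=kilo R=kilo -> agree -> kilo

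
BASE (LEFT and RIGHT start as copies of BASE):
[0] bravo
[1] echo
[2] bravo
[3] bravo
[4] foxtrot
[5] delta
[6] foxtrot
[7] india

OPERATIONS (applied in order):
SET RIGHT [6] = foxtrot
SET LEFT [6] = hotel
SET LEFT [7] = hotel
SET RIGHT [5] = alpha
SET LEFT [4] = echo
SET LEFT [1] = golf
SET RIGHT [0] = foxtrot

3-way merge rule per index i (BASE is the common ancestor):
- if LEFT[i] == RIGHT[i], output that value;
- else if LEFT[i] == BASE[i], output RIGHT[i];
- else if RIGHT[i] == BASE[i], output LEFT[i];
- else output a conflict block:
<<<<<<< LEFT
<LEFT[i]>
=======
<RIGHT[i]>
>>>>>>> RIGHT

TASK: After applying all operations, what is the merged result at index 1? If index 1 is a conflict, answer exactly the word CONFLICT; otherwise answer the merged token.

Answer: golf

Derivation:
Final LEFT:  [bravo, golf, bravo, bravo, echo, delta, hotel, hotel]
Final RIGHT: [foxtrot, echo, bravo, bravo, foxtrot, alpha, foxtrot, india]
i=0: L=bravo=BASE, R=foxtrot -> take RIGHT -> foxtrot
i=1: L=golf, R=echo=BASE -> take LEFT -> golf
i=2: L=bravo R=bravo -> agree -> bravo
i=3: L=bravo R=bravo -> agree -> bravo
i=4: L=echo, R=foxtrot=BASE -> take LEFT -> echo
i=5: L=delta=BASE, R=alpha -> take RIGHT -> alpha
i=6: L=hotel, R=foxtrot=BASE -> take LEFT -> hotel
i=7: L=hotel, R=india=BASE -> take LEFT -> hotel
Index 1 -> golf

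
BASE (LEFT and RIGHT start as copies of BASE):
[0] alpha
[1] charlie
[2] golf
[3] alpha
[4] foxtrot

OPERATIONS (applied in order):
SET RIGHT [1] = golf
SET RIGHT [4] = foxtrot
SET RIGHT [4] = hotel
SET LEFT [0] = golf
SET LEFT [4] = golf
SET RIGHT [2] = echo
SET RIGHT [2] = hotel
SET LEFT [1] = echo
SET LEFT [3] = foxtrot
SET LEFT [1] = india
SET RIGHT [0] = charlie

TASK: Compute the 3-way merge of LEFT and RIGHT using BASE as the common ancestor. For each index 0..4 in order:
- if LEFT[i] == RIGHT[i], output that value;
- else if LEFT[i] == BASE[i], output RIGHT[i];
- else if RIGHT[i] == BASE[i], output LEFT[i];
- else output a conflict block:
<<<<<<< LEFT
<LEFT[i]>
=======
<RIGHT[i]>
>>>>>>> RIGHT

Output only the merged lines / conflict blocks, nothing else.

Final LEFT:  [golf, india, golf, foxtrot, golf]
Final RIGHT: [charlie, golf, hotel, alpha, hotel]
i=0: BASE=alpha L=golf R=charlie all differ -> CONFLICT
i=1: BASE=charlie L=india R=golf all differ -> CONFLICT
i=2: L=golf=BASE, R=hotel -> take RIGHT -> hotel
i=3: L=foxtrot, R=alpha=BASE -> take LEFT -> foxtrot
i=4: BASE=foxtrot L=golf R=hotel all differ -> CONFLICT

Answer: <<<<<<< LEFT
golf
=======
charlie
>>>>>>> RIGHT
<<<<<<< LEFT
india
=======
golf
>>>>>>> RIGHT
hotel
foxtrot
<<<<<<< LEFT
golf
=======
hotel
>>>>>>> RIGHT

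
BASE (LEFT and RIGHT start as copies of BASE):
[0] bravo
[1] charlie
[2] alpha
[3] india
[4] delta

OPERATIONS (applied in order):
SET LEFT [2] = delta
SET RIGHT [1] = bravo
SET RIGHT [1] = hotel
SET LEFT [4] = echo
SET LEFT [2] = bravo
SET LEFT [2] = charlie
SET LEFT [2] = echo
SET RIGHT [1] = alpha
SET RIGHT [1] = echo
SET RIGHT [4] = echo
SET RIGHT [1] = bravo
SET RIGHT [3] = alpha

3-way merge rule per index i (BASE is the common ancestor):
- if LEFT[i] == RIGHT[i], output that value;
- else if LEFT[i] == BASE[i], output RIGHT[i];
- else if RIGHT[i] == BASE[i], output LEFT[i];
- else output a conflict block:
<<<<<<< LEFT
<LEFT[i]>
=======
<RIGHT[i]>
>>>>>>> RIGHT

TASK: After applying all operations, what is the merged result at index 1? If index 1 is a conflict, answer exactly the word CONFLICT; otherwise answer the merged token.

Final LEFT:  [bravo, charlie, echo, india, echo]
Final RIGHT: [bravo, bravo, alpha, alpha, echo]
i=0: L=bravo R=bravo -> agree -> bravo
i=1: L=charlie=BASE, R=bravo -> take RIGHT -> bravo
i=2: L=echo, R=alpha=BASE -> take LEFT -> echo
i=3: L=india=BASE, R=alpha -> take RIGHT -> alpha
i=4: L=echo R=echo -> agree -> echo
Index 1 -> bravo

Answer: bravo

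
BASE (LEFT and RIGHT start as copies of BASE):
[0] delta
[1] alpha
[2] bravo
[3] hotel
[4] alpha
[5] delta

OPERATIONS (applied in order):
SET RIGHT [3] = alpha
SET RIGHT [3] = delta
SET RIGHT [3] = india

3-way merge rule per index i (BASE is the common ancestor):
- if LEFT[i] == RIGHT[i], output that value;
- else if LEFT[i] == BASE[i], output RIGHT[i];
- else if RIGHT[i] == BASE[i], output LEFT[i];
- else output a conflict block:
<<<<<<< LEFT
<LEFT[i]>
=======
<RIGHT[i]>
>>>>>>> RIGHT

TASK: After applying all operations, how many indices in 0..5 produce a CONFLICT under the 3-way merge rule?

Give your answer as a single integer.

Final LEFT:  [delta, alpha, bravo, hotel, alpha, delta]
Final RIGHT: [delta, alpha, bravo, india, alpha, delta]
i=0: L=delta R=delta -> agree -> delta
i=1: L=alpha R=alpha -> agree -> alpha
i=2: L=bravo R=bravo -> agree -> bravo
i=3: L=hotel=BASE, R=india -> take RIGHT -> india
i=4: L=alpha R=alpha -> agree -> alpha
i=5: L=delta R=delta -> agree -> delta
Conflict count: 0

Answer: 0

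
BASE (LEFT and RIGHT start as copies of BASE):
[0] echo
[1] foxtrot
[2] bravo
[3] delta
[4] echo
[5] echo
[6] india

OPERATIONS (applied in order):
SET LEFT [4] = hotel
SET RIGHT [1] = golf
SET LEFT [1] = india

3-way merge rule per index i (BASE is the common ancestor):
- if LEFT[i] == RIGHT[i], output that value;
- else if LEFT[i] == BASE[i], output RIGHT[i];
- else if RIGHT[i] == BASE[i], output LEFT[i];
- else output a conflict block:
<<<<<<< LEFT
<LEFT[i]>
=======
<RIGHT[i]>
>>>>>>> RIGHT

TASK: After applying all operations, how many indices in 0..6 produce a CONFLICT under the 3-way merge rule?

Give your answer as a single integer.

Answer: 1

Derivation:
Final LEFT:  [echo, india, bravo, delta, hotel, echo, india]
Final RIGHT: [echo, golf, bravo, delta, echo, echo, india]
i=0: L=echo R=echo -> agree -> echo
i=1: BASE=foxtrot L=india R=golf all differ -> CONFLICT
i=2: L=bravo R=bravo -> agree -> bravo
i=3: L=delta R=delta -> agree -> delta
i=4: L=hotel, R=echo=BASE -> take LEFT -> hotel
i=5: L=echo R=echo -> agree -> echo
i=6: L=india R=india -> agree -> india
Conflict count: 1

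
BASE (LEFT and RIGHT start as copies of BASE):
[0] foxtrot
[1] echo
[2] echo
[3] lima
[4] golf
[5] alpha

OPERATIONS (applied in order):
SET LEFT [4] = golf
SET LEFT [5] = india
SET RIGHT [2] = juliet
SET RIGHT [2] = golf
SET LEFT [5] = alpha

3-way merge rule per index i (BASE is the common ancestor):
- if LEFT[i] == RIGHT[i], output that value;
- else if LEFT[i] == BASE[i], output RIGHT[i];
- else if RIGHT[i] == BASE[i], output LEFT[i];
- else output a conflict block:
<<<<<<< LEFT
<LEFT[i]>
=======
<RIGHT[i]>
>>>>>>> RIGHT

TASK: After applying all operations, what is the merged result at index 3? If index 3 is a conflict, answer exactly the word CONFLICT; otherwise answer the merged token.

Answer: lima

Derivation:
Final LEFT:  [foxtrot, echo, echo, lima, golf, alpha]
Final RIGHT: [foxtrot, echo, golf, lima, golf, alpha]
i=0: L=foxtrot R=foxtrot -> agree -> foxtrot
i=1: L=echo R=echo -> agree -> echo
i=2: L=echo=BASE, R=golf -> take RIGHT -> golf
i=3: L=lima R=lima -> agree -> lima
i=4: L=golf R=golf -> agree -> golf
i=5: L=alpha R=alpha -> agree -> alpha
Index 3 -> lima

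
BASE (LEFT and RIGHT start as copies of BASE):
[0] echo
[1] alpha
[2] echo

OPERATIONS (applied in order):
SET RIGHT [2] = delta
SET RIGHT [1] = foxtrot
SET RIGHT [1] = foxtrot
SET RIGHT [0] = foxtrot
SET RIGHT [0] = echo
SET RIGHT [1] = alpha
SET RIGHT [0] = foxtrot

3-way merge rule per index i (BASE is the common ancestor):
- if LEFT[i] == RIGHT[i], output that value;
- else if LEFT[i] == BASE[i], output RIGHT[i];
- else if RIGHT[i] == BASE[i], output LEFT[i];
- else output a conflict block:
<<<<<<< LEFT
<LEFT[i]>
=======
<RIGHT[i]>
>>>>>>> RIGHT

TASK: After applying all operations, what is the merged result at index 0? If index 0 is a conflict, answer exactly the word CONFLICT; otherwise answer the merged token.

Final LEFT:  [echo, alpha, echo]
Final RIGHT: [foxtrot, alpha, delta]
i=0: L=echo=BASE, R=foxtrot -> take RIGHT -> foxtrot
i=1: L=alpha R=alpha -> agree -> alpha
i=2: L=echo=BASE, R=delta -> take RIGHT -> delta
Index 0 -> foxtrot

Answer: foxtrot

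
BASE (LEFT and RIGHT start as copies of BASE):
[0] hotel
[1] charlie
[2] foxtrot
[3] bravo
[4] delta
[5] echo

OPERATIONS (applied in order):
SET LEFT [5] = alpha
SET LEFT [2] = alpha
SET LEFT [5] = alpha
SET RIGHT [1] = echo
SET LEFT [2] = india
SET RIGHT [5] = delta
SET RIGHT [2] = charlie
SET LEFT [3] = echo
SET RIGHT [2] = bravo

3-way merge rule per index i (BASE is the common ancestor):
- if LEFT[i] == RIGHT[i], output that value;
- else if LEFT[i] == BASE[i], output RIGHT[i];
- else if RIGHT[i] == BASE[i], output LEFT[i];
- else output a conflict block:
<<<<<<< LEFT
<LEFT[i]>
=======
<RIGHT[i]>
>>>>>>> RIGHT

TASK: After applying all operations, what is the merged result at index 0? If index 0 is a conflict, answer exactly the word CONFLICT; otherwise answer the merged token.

Final LEFT:  [hotel, charlie, india, echo, delta, alpha]
Final RIGHT: [hotel, echo, bravo, bravo, delta, delta]
i=0: L=hotel R=hotel -> agree -> hotel
i=1: L=charlie=BASE, R=echo -> take RIGHT -> echo
i=2: BASE=foxtrot L=india R=bravo all differ -> CONFLICT
i=3: L=echo, R=bravo=BASE -> take LEFT -> echo
i=4: L=delta R=delta -> agree -> delta
i=5: BASE=echo L=alpha R=delta all differ -> CONFLICT
Index 0 -> hotel

Answer: hotel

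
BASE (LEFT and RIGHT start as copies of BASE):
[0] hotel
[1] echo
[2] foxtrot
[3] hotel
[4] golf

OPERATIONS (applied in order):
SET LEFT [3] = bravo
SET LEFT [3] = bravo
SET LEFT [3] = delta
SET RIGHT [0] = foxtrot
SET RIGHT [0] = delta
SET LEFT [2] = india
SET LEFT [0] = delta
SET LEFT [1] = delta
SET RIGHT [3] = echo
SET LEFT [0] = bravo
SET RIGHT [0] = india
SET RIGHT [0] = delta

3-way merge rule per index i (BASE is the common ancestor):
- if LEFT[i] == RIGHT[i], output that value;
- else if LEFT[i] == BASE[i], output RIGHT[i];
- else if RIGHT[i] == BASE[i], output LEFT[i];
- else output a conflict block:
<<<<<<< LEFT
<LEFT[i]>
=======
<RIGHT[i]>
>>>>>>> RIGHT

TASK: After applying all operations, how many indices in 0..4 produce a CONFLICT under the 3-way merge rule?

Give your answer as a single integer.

Final LEFT:  [bravo, delta, india, delta, golf]
Final RIGHT: [delta, echo, foxtrot, echo, golf]
i=0: BASE=hotel L=bravo R=delta all differ -> CONFLICT
i=1: L=delta, R=echo=BASE -> take LEFT -> delta
i=2: L=india, R=foxtrot=BASE -> take LEFT -> india
i=3: BASE=hotel L=delta R=echo all differ -> CONFLICT
i=4: L=golf R=golf -> agree -> golf
Conflict count: 2

Answer: 2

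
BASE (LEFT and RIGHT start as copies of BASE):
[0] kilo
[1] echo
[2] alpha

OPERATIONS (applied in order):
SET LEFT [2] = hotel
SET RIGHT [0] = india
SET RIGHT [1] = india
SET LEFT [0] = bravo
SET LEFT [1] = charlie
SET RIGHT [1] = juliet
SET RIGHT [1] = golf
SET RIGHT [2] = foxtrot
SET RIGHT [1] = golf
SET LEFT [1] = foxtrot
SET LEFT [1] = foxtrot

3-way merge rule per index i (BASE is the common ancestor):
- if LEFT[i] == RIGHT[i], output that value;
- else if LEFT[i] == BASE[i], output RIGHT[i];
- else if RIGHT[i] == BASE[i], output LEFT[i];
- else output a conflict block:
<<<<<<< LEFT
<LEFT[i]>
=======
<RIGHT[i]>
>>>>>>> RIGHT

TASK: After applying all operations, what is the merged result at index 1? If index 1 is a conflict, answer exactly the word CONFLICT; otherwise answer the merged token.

Final LEFT:  [bravo, foxtrot, hotel]
Final RIGHT: [india, golf, foxtrot]
i=0: BASE=kilo L=bravo R=india all differ -> CONFLICT
i=1: BASE=echo L=foxtrot R=golf all differ -> CONFLICT
i=2: BASE=alpha L=hotel R=foxtrot all differ -> CONFLICT
Index 1 -> CONFLICT

Answer: CONFLICT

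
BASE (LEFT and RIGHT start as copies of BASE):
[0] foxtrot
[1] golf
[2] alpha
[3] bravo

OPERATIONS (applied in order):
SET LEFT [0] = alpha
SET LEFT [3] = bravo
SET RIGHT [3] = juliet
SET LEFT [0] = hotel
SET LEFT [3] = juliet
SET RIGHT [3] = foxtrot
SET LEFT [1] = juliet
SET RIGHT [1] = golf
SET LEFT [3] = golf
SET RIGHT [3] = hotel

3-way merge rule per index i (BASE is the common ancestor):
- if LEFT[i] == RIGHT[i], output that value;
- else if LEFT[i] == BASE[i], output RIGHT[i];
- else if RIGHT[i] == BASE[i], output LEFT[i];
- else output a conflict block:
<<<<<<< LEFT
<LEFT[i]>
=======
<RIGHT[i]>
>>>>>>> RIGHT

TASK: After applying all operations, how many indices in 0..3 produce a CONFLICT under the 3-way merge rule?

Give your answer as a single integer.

Answer: 1

Derivation:
Final LEFT:  [hotel, juliet, alpha, golf]
Final RIGHT: [foxtrot, golf, alpha, hotel]
i=0: L=hotel, R=foxtrot=BASE -> take LEFT -> hotel
i=1: L=juliet, R=golf=BASE -> take LEFT -> juliet
i=2: L=alpha R=alpha -> agree -> alpha
i=3: BASE=bravo L=golf R=hotel all differ -> CONFLICT
Conflict count: 1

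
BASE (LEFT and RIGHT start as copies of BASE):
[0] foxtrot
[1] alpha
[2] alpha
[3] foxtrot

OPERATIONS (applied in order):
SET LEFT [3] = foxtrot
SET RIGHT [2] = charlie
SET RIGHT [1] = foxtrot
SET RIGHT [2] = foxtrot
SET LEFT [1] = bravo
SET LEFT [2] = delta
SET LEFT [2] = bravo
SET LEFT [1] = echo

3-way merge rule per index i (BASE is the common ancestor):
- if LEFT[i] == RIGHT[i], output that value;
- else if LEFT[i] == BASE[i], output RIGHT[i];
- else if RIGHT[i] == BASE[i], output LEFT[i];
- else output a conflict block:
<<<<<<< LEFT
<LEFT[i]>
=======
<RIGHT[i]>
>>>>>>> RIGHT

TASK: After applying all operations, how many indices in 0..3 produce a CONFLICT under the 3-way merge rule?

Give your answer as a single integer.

Answer: 2

Derivation:
Final LEFT:  [foxtrot, echo, bravo, foxtrot]
Final RIGHT: [foxtrot, foxtrot, foxtrot, foxtrot]
i=0: L=foxtrot R=foxtrot -> agree -> foxtrot
i=1: BASE=alpha L=echo R=foxtrot all differ -> CONFLICT
i=2: BASE=alpha L=bravo R=foxtrot all differ -> CONFLICT
i=3: L=foxtrot R=foxtrot -> agree -> foxtrot
Conflict count: 2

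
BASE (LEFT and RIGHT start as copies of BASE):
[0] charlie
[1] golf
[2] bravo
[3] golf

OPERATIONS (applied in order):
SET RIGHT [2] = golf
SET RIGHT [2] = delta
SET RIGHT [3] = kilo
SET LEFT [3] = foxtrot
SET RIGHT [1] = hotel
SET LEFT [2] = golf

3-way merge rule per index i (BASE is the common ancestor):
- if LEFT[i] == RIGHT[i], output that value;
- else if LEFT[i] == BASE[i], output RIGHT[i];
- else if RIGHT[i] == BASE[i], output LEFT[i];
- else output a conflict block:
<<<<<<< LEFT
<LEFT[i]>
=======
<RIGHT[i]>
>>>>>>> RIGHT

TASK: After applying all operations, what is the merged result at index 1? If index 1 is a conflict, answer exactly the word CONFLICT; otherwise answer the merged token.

Final LEFT:  [charlie, golf, golf, foxtrot]
Final RIGHT: [charlie, hotel, delta, kilo]
i=0: L=charlie R=charlie -> agree -> charlie
i=1: L=golf=BASE, R=hotel -> take RIGHT -> hotel
i=2: BASE=bravo L=golf R=delta all differ -> CONFLICT
i=3: BASE=golf L=foxtrot R=kilo all differ -> CONFLICT
Index 1 -> hotel

Answer: hotel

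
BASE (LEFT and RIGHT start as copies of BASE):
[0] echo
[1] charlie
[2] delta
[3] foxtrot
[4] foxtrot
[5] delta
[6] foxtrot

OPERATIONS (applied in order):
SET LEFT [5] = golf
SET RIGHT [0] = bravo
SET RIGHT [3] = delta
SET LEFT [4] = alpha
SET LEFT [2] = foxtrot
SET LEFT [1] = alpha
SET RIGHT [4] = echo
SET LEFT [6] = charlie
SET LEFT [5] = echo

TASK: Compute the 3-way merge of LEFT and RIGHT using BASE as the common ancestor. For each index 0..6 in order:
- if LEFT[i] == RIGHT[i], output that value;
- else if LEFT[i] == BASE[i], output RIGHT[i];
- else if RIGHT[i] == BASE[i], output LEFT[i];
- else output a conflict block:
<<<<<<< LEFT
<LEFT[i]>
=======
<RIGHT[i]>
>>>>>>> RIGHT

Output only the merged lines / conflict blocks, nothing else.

Final LEFT:  [echo, alpha, foxtrot, foxtrot, alpha, echo, charlie]
Final RIGHT: [bravo, charlie, delta, delta, echo, delta, foxtrot]
i=0: L=echo=BASE, R=bravo -> take RIGHT -> bravo
i=1: L=alpha, R=charlie=BASE -> take LEFT -> alpha
i=2: L=foxtrot, R=delta=BASE -> take LEFT -> foxtrot
i=3: L=foxtrot=BASE, R=delta -> take RIGHT -> delta
i=4: BASE=foxtrot L=alpha R=echo all differ -> CONFLICT
i=5: L=echo, R=delta=BASE -> take LEFT -> echo
i=6: L=charlie, R=foxtrot=BASE -> take LEFT -> charlie

Answer: bravo
alpha
foxtrot
delta
<<<<<<< LEFT
alpha
=======
echo
>>>>>>> RIGHT
echo
charlie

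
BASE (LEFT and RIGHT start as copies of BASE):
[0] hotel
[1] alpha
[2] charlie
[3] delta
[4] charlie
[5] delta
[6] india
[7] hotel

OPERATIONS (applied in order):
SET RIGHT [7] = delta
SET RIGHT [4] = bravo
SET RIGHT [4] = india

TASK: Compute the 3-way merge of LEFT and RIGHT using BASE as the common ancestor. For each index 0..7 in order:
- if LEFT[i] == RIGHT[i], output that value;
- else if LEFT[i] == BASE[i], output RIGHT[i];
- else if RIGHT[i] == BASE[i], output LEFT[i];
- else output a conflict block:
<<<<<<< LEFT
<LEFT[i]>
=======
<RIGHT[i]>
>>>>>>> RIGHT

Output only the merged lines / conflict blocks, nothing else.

Answer: hotel
alpha
charlie
delta
india
delta
india
delta

Derivation:
Final LEFT:  [hotel, alpha, charlie, delta, charlie, delta, india, hotel]
Final RIGHT: [hotel, alpha, charlie, delta, india, delta, india, delta]
i=0: L=hotel R=hotel -> agree -> hotel
i=1: L=alpha R=alpha -> agree -> alpha
i=2: L=charlie R=charlie -> agree -> charlie
i=3: L=delta R=delta -> agree -> delta
i=4: L=charlie=BASE, R=india -> take RIGHT -> india
i=5: L=delta R=delta -> agree -> delta
i=6: L=india R=india -> agree -> india
i=7: L=hotel=BASE, R=delta -> take RIGHT -> delta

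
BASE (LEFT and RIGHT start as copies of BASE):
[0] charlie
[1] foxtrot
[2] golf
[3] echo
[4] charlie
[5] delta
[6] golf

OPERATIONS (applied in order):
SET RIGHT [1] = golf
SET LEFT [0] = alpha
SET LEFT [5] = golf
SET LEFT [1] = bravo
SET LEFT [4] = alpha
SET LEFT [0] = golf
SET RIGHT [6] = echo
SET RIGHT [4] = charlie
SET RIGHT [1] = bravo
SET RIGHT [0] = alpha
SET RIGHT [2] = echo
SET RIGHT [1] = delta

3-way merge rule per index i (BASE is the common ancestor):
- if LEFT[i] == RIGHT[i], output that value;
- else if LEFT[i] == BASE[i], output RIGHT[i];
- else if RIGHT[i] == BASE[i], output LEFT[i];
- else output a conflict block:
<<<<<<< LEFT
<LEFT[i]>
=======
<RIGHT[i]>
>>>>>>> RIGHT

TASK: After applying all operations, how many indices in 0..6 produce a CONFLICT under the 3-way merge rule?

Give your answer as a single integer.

Final LEFT:  [golf, bravo, golf, echo, alpha, golf, golf]
Final RIGHT: [alpha, delta, echo, echo, charlie, delta, echo]
i=0: BASE=charlie L=golf R=alpha all differ -> CONFLICT
i=1: BASE=foxtrot L=bravo R=delta all differ -> CONFLICT
i=2: L=golf=BASE, R=echo -> take RIGHT -> echo
i=3: L=echo R=echo -> agree -> echo
i=4: L=alpha, R=charlie=BASE -> take LEFT -> alpha
i=5: L=golf, R=delta=BASE -> take LEFT -> golf
i=6: L=golf=BASE, R=echo -> take RIGHT -> echo
Conflict count: 2

Answer: 2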